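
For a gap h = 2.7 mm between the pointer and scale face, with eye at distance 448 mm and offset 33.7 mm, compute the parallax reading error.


error = h * offset / d
= 2.7 * 33.7 / 448
= 0.2031

0.2031


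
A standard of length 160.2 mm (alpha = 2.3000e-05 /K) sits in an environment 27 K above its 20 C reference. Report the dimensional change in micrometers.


dL = L * alpha * dT
= 160.2 * 2.3000e-05 * 27
= 0.0994842 mm
dL_um = 0.0994842 * 1000 = 99.4842 um

99.4842


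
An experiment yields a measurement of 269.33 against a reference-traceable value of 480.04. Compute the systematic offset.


Systematic error = measured - true
= 269.33 - 480.04
= -210.7100

-210.7100


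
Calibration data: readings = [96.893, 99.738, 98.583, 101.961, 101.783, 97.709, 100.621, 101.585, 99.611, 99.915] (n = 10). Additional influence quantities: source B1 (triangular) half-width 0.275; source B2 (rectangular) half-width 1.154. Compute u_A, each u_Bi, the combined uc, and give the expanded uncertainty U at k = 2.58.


mean = (96.893 + 99.738 + 98.583 + 101.961 + 101.783 + 97.709 + 100.621 + 101.585 + 99.611 + 99.915) / 10 = 99.8399
s = sqrt(sum((x - mean)^2)/(n-1)) = 1.7257322
u_A = s / sqrt(n) = 1.7257322 / sqrt(10) = 0.54572444
u_B1 = 0.275 / sqrt(6) = 0.11226828
u_B2 = 1.154 / sqrt(3) = 0.66626221
uc = sqrt(0.54572444^2 + 0.11226828^2 + 0.66626221^2) = 0.86851866
U = k * uc = 2.58 * 0.86851866
U = 2.2408

2.2408


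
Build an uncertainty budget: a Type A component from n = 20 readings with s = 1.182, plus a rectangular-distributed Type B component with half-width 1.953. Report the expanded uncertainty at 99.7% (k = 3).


u_A = s / sqrt(n) = 1.182 / sqrt(20) = 0.26430323
u_B = half_width / sqrt(3) = 1.953 / sqrt(3) = 1.1275651
uc = sqrt(u_A^2 + u_B^2) = sqrt(0.26430323^2 + 1.1275651^2) = 1.1581275
U = k * uc = 3 * 1.1581275
U = 3.4744

3.4744


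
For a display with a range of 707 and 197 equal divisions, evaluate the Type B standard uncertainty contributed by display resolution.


resolution = range / divisions
resolution = 707 / 197 = 3.5888325
u_res = resolution / (2*sqrt(3))
u_res = 3.5888325 / 3.4641016
u_res = 1.0360

1.0360


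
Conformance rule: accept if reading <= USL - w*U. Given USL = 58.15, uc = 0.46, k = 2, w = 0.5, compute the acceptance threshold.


U = k * uc = 2 * 0.46 = 0.92
guard band g = w * U = 0.5 * 0.92 = 0.46
AL = USL - g = 58.15 - 0.46
AL = 57.6900

57.6900


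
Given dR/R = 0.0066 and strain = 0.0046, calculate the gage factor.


GF = (dR/R) / epsilon
= 0.0066 / 0.0046
= 1.4348

1.4348


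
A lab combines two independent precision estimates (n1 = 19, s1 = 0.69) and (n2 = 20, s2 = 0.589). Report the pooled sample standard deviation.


s_p = sqrt(((n1-1)*s1^2 + (n2-1)*s2^2) / (n1+n2-2))
numerator = (19-1)*0.69^2 + (20-1)*0.589^2 = 8.5698 + 6.591499 = 15.161299
denominator = 19 + 20 - 2 = 37
s_p^2 = 15.161299 / 37 = 0.40976484
s_p = sqrt(0.40976484) = 0.6401

0.6401


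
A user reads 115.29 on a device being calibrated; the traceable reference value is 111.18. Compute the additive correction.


Correction = standard - reading
= 111.18 - 115.29
= -4.1100

-4.1100


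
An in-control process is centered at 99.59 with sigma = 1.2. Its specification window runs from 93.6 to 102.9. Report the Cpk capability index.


Cpu = (USL - mean) / (3*sigma) = (102.9 - 99.59) / (3*1.2) = 0.9194
Cpl = (mean - LSL) / (3*sigma) = (99.59 - 93.6) / (3*1.2) = 1.6639
Cpk = min(Cpu, Cpl) = 0.9194

0.9194


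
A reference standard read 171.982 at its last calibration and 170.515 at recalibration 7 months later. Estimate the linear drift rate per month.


rate = (v2 - v1) / months
= (170.515 - 171.982) / 7
= -1.4670 / 7
= -0.2096

-0.2096


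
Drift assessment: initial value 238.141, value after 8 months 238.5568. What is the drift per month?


rate = (v2 - v1) / months
= (238.5568 - 238.141) / 8
= 0.4158 / 8
= 0.0520

0.0520


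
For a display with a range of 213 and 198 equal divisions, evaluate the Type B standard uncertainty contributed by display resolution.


resolution = range / divisions
resolution = 213 / 198 = 1.0757576
u_res = resolution / (2*sqrt(3))
u_res = 1.0757576 / 3.4641016
u_res = 0.3105

0.3105


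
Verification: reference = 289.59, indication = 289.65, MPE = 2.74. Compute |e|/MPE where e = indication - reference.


e = indication - reference = 289.65 - 289.59 = 0.0600
|e| = 0.0600
ratio = |e| / MPE = 0.0600 / 2.74
ratio = 0.0219

0.0219


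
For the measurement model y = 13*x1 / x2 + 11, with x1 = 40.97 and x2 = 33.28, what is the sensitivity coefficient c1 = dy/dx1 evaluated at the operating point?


y = 13*x1 / x2 + 11
dy/dx1 = 13/x2
Evaluate at x2 = 33.28: c1 = 13 / 33.28
c1 = 0.3906

0.3906


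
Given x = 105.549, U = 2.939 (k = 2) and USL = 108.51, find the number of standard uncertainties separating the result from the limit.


u = U / k = 2.939 / 2 = 1.4695
margin = |USL - x| = |108.51 - 105.549| = 2.961
z = margin / u = 2.961 / 1.4695
z = 2.0150

2.0150


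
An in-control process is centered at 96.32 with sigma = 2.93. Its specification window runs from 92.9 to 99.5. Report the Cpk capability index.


Cpu = (USL - mean) / (3*sigma) = (99.5 - 96.32) / (3*2.93) = 0.3618
Cpl = (mean - LSL) / (3*sigma) = (96.32 - 92.9) / (3*2.93) = 0.3891
Cpk = min(Cpu, Cpl) = 0.3618

0.3618


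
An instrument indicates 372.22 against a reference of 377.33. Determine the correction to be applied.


Correction = standard - reading
= 377.33 - 372.22
= 5.1100

5.1100


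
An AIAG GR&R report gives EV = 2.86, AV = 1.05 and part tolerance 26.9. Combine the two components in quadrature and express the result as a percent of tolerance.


GRR = sqrt(EV^2 + AV^2) = sqrt(2.86^2 + 1.05^2) = 3.0466539
%GRR = GRR / tol * 100 = 3.0466539 / 26.9 * 100
%GRR = 11.3259

11.3259


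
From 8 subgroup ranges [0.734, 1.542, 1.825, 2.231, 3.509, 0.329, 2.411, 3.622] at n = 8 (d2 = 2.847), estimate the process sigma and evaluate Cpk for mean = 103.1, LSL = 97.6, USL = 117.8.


R_bar = (0.734 + 1.542 + 1.825 + 2.231 + 3.509 + 0.329 + 2.411 + 3.622) / 8 = 2.025375
sigma = R_bar / d2 = 2.025375 / 2.847 = 0.71140674
Cp = (USL - LSL)/(6*sigma) = (117.8 - 97.6)/(6*0.71140674) = 4.7324
Cpu = (117.8 - 103.1)/(3*0.71140674) = 6.8878
Cpl = (103.1 - 97.6)/(3*0.71140674) = 2.5771
Cpk = min(Cpu, Cpl) = 2.5771

2.5771


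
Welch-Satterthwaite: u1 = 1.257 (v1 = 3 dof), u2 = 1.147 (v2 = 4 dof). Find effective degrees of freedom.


uc = sqrt(u1^2 + u2^2) = sqrt(1.257^2 + 1.147^2) = 1.7016633
v_eff = uc^4 / (u1^4/v1 + u2^4/v2)
= 1.7016633^4 / (1.257^4/3 + 1.147^4/4)
= 8.3848352 / 1.2648917
v_eff = 6.6289

6.6289


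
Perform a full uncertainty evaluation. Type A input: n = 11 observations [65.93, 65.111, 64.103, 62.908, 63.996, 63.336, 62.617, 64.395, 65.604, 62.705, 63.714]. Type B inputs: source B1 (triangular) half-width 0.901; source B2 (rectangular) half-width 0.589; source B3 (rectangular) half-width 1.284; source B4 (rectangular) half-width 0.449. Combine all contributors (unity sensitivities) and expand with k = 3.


mean = (65.93 + 65.111 + 64.103 + 62.908 + 63.996 + 63.336 + 62.617 + 64.395 + 65.604 + 62.705 + 63.714) / 11 = 64.03809091
s = sqrt(sum((x - mean)^2)/(n-1)) = 1.1396314
u_A = s / sqrt(n) = 1.1396314 / sqrt(11) = 0.3436118
u_B1 = 0.901 / sqrt(6) = 0.36783171
u_B2 = 0.589 / sqrt(3) = 0.34005931
u_B3 = 1.284 / sqrt(3) = 0.74131775
u_B4 = 0.449 / sqrt(3) = 0.25923027
uc = sqrt(0.3436118^2 + 0.36783171^2 + 0.34005931^2 + 0.74131775^2 + 0.25923027^2) = 0.99285543
U = k * uc = 3 * 0.99285543
U = 2.9786

2.9786


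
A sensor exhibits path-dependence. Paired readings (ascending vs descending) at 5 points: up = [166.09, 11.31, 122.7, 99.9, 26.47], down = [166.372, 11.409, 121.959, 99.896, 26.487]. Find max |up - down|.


|166.09 - 166.372| = 0.2820
|11.31 - 11.409| = 0.0990
|122.7 - 121.959| = 0.7410
|99.9 - 99.896| = 0.0040
|26.47 - 26.487| = 0.0170
hysteresis = max(diffs) = 0.7410

0.7410


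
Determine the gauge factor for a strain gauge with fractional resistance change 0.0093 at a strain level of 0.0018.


GF = (dR/R) / epsilon
= 0.0093 / 0.0018
= 5.1667

5.1667


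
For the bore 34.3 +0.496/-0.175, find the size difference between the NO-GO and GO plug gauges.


GO = nominal - lower_tol (smallest hole = maximum material condition)
GO = 34.3 - 0.175 = 34.125
NO-GO = nominal + upper_tol (largest hole = least material condition)
NO-GO = 34.3 + 0.496 = 34.796
spread = NO-GO - GO = 34.796 - 34.125 = 0.6710

0.6710


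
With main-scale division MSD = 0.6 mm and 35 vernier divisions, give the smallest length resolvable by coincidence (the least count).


LC = MSD / n_div
= 0.6 / 35
= 0.0171

0.0171


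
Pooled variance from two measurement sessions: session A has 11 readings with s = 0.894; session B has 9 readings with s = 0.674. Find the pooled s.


s_p = sqrt(((n1-1)*s1^2 + (n2-1)*s2^2) / (n1+n2-2))
numerator = (11-1)*0.894^2 + (9-1)*0.674^2 = 7.99236 + 3.634208 = 11.626568
denominator = 11 + 9 - 2 = 18
s_p^2 = 11.626568 / 18 = 0.64592044
s_p = sqrt(0.64592044) = 0.8037

0.8037


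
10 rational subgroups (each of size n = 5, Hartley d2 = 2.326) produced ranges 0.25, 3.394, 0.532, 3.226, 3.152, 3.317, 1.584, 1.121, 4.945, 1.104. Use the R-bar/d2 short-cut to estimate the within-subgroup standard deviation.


R_bar = (0.25 + 3.394 + 0.532 + 3.226 + 3.152 + 3.317 + 1.584 + 1.121 + 4.945 + 1.104) / 10
R_bar = 22.625 / 10 = 2.2625
sigma_hat = R_bar / d2 = 2.2625 / 2.326 = 0.9727

0.9727


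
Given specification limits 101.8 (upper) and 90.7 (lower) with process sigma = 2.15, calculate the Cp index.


Cp = (USL - LSL) / (6 * sigma)
= (101.8 - 90.7) / (6 * 2.15)
= 11.1000 / 12.9000
= 0.8605

0.8605


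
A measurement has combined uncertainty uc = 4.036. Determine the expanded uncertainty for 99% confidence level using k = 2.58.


U = k * uc
U = 2.58 * 4.036
U = 10.4129

10.4129


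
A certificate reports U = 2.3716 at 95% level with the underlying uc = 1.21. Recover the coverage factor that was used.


k = U / uc
k = 2.3716 / 1.21
k = 1.96

1.96


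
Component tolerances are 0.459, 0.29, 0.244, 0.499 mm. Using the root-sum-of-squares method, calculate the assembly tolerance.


RSS = sqrt(0.459^2 + 0.29^2 + 0.244^2 + 0.499^2)
= sqrt(0.603318)
= 0.7767

0.7767


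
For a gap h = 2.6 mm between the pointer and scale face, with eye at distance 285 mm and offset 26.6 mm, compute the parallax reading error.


error = h * offset / d
= 2.6 * 26.6 / 285
= 0.2427

0.2427


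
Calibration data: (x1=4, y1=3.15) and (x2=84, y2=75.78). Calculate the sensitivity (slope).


slope = (y2 - y1) / (x2 - x1)
= (75.78 - 3.15) / (84 - 4)
= 72.6300 / 80
= 0.9079

0.9079


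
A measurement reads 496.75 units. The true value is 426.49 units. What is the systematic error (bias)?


Systematic error = measured - true
= 496.75 - 426.49
= 70.2600

70.2600


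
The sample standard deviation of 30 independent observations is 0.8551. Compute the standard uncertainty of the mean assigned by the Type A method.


u_A = s / sqrt(n)
u_A = 0.8551 / sqrt(30)
u_A = 0.8551 / 5.4772256
u_A = 0.1561

0.1561


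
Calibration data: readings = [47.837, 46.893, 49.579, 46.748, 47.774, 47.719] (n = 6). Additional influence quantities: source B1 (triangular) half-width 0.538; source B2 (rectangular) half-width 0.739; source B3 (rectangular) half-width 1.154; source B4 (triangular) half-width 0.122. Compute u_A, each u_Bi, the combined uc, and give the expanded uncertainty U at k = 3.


mean = (47.837 + 46.893 + 49.579 + 46.748 + 47.774 + 47.719) / 6 = 47.75833333
s = sqrt(sum((x - mean)^2)/(n-1)) = 1.009196
u_A = s / sqrt(n) = 1.009196 / sqrt(6) = 0.41200254
u_B1 = 0.538 / sqrt(6) = 0.21963758
u_B2 = 0.739 / sqrt(3) = 0.42666185
u_B3 = 1.154 / sqrt(3) = 0.66626221
u_B4 = 0.122 / sqrt(6) = 0.049806291
uc = sqrt(0.41200254^2 + 0.21963758^2 + 0.42666185^2 + 0.66626221^2 + 0.049806291^2) = 0.92000712
U = k * uc = 3 * 0.92000712
U = 2.7600

2.7600


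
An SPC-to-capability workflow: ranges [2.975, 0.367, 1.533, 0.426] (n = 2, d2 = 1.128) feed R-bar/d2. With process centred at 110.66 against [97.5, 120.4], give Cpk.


R_bar = (2.975 + 0.367 + 1.533 + 0.426) / 4 = 1.32525
sigma = R_bar / d2 = 1.32525 / 1.128 = 1.174867
Cp = (USL - LSL)/(6*sigma) = (120.4 - 97.5)/(6*1.174867) = 3.2486
Cpu = (120.4 - 110.66)/(3*1.174867) = 2.7634
Cpl = (110.66 - 97.5)/(3*1.174867) = 3.7338
Cpk = min(Cpu, Cpl) = 2.7634

2.7634


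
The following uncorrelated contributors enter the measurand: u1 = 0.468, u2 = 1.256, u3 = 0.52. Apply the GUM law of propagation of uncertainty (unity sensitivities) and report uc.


uc = sqrt(0.468^2 + 1.256^2 + 0.52^2)
uc = sqrt(2.06696)
uc = 1.4377

1.4377


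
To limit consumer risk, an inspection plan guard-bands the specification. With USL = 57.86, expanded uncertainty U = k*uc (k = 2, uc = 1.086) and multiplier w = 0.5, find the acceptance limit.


U = k * uc = 2 * 1.086 = 2.172
guard band g = w * U = 0.5 * 2.172 = 1.086
AL = USL - g = 57.86 - 1.086
AL = 56.7740

56.7740


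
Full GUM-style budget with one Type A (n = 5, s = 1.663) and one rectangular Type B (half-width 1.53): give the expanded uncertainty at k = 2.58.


u_A = s / sqrt(n) = 1.663 / sqrt(5) = 0.74371621
u_B = half_width / sqrt(3) = 1.53 / sqrt(3) = 0.88334591
uc = sqrt(u_A^2 + u_B^2) = sqrt(0.74371621^2 + 0.88334591^2) = 1.1547354
U = k * uc = 2.58 * 1.1547354
U = 2.9792

2.9792


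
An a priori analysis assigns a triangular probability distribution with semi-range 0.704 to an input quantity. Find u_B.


u_B = half_width / sqrt(6)
u_B = 0.704 / 2.4494897
u_B = 0.2874

0.2874


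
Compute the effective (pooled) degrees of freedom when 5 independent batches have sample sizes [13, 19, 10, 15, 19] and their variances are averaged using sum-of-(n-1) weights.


nu = sum_i (n_i - 1)
nu = ((13 - 1) + (19 - 1) + (10 - 1) + (15 - 1) + (19 - 1))
nu = 12 + 18 + 9 + 14 + 18
nu = 71

71


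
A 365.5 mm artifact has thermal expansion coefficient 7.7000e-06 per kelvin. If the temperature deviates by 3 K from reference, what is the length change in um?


dL = L * alpha * dT
= 365.5 * 7.7000e-06 * 3
= 0.0084431 mm
dL_um = 0.0084431 * 1000 = 8.4431 um

8.4431


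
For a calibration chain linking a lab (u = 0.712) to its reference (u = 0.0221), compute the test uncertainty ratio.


TUR = u_lab / u_ref
= 0.712 / 0.0221
= 32.2172

32.2172


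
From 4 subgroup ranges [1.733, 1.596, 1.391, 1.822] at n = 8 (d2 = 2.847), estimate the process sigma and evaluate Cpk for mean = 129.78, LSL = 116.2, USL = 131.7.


R_bar = (1.733 + 1.596 + 1.391 + 1.822) / 4 = 1.6355
sigma = R_bar / d2 = 1.6355 / 2.847 = 0.57446435
Cp = (USL - LSL)/(6*sigma) = (131.7 - 116.2)/(6*0.57446435) = 4.4969
Cpu = (131.7 - 129.78)/(3*0.57446435) = 1.1141
Cpl = (129.78 - 116.2)/(3*0.57446435) = 7.8798
Cpk = min(Cpu, Cpl) = 1.1141

1.1141


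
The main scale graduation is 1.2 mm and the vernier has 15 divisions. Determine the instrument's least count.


LC = MSD / n_div
= 1.2 / 15
= 0.0800

0.0800


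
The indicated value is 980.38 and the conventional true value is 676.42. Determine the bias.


Systematic error = measured - true
= 980.38 - 676.42
= 303.9600

303.9600


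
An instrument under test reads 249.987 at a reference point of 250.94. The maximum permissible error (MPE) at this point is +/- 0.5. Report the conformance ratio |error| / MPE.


e = indication - reference = 249.987 - 250.94 = -0.9530
|e| = 0.9530
ratio = |e| / MPE = 0.9530 / 0.5
ratio = 1.9060

1.9060


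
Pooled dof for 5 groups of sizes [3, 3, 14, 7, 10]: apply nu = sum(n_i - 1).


nu = sum_i (n_i - 1)
nu = ((3 - 1) + (3 - 1) + (14 - 1) + (7 - 1) + (10 - 1))
nu = 2 + 2 + 13 + 6 + 9
nu = 32

32


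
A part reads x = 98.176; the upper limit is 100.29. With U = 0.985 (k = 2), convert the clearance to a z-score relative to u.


u = U / k = 0.985 / 2 = 0.4925
margin = |USL - x| = |100.29 - 98.176| = 2.114
z = margin / u = 2.114 / 0.4925
z = 4.2924

4.2924


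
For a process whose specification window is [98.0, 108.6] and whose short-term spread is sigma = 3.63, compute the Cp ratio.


Cp = (USL - LSL) / (6 * sigma)
= (108.6 - 98.0) / (6 * 3.63)
= 10.6000 / 21.7800
= 0.4867

0.4867


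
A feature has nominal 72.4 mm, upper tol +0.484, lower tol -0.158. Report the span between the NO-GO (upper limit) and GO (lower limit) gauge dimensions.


GO = nominal - lower_tol (smallest hole = maximum material condition)
GO = 72.4 - 0.158 = 72.242
NO-GO = nominal + upper_tol (largest hole = least material condition)
NO-GO = 72.4 + 0.484 = 72.884
spread = NO-GO - GO = 72.884 - 72.242 = 0.6420

0.6420


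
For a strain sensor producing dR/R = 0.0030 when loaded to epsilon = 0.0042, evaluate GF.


GF = (dR/R) / epsilon
= 0.0030 / 0.0042
= 0.7143

0.7143


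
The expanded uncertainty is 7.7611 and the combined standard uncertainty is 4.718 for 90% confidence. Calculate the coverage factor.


k = U / uc
k = 7.7611 / 4.718
k = 1.645

1.645


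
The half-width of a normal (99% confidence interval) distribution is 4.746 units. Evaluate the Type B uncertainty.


u_B = half_width / 2.576
u_B = 4.746 / 2.576
u_B = 1.8424

1.8424


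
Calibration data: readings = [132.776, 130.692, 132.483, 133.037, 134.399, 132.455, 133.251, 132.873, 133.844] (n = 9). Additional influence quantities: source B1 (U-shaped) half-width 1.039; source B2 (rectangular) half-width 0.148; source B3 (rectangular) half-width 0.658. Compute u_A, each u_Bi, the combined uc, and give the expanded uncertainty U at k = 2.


mean = (132.776 + 130.692 + 132.483 + 133.037 + 134.399 + 132.455 + 133.251 + 132.873 + 133.844) / 9 = 132.8677778
s = sqrt(sum((x - mean)^2)/(n-1)) = 1.0328387
u_A = s / sqrt(n) = 1.0328387 / sqrt(9) = 0.34427957
u_B1 = 1.039 / sqrt(2) = 0.73468395
u_B2 = 0.148 / sqrt(3) = 0.08544784
u_B3 = 0.658 / sqrt(3) = 0.37989648
uc = sqrt(0.34427957^2 + 0.73468395^2 + 0.08544784^2 + 0.37989648^2) = 0.89995089
U = k * uc = 2 * 0.89995089
U = 1.7999

1.7999


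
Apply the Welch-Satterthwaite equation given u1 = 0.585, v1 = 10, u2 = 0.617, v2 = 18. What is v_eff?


uc = sqrt(u1^2 + u2^2) = sqrt(0.585^2 + 0.617^2) = 0.85024349
v_eff = uc^4 / (u1^4/v1 + u2^4/v2)
= 0.85024349^4 / (0.585^4/10 + 0.617^4/18)
= 0.52260464 / 0.019763135
v_eff = 26.4434

26.4434


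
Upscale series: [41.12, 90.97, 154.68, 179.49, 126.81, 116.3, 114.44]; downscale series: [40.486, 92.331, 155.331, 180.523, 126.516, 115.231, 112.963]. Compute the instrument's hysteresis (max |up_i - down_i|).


|41.12 - 40.486| = 0.6340
|90.97 - 92.331| = 1.3610
|154.68 - 155.331| = 0.6510
|179.49 - 180.523| = 1.0330
|126.81 - 126.516| = 0.2940
|116.3 - 115.231| = 1.0690
|114.44 - 112.963| = 1.4770
hysteresis = max(diffs) = 1.4770

1.4770


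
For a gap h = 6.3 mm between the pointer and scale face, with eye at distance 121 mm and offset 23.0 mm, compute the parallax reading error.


error = h * offset / d
= 6.3 * 23.0 / 121
= 1.1975

1.1975


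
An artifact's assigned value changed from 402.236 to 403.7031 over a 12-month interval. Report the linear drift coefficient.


rate = (v2 - v1) / months
= (403.7031 - 402.236) / 12
= 1.4671 / 12
= 0.1223

0.1223


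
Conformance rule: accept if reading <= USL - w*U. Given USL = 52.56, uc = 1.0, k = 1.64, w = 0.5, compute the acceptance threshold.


U = k * uc = 1.64 * 1.0 = 1.64
guard band g = w * U = 0.5 * 1.64 = 0.82
AL = USL - g = 52.56 - 0.82
AL = 51.7400

51.7400


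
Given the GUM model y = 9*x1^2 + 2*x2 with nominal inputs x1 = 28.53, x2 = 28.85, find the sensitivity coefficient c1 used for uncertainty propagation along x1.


y = 9*x1^2 + 2*x2
dy/dx1 = 2*9*x1
Evaluate at x1 = 28.53: c1 = 18 * 28.53
c1 = 513.5400

513.5400


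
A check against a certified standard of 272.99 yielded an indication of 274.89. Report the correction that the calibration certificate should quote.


Correction = standard - reading
= 272.99 - 274.89
= -1.9000

-1.9000


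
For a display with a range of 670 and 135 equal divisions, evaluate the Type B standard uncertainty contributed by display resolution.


resolution = range / divisions
resolution = 670 / 135 = 4.962963
u_res = resolution / (2*sqrt(3))
u_res = 4.962963 / 3.4641016
u_res = 1.4327

1.4327


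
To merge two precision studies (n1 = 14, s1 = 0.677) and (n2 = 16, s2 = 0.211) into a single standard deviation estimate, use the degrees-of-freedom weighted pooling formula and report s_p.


s_p = sqrt(((n1-1)*s1^2 + (n2-1)*s2^2) / (n1+n2-2))
numerator = (14-1)*0.677^2 + (16-1)*0.211^2 = 5.958277 + 0.667815 = 6.626092
denominator = 14 + 16 - 2 = 28
s_p^2 = 6.626092 / 28 = 0.23664614
s_p = sqrt(0.23664614) = 0.4865

0.4865


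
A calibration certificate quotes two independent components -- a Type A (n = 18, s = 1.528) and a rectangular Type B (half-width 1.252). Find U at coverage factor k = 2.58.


u_A = s / sqrt(n) = 1.528 / sqrt(18) = 0.36015305
u_B = half_width / sqrt(3) = 1.252 / sqrt(3) = 0.72284254
uc = sqrt(u_A^2 + u_B^2) = sqrt(0.36015305^2 + 0.72284254^2) = 0.80759616
U = k * uc = 2.58 * 0.80759616
U = 2.0836

2.0836


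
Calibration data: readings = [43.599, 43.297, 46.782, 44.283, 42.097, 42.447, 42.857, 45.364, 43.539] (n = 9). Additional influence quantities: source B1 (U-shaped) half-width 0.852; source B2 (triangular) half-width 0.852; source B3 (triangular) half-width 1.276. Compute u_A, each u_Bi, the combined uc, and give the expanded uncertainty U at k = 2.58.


mean = (43.599 + 43.297 + 46.782 + 44.283 + 42.097 + 42.447 + 42.857 + 45.364 + 43.539) / 9 = 43.80722222
s = sqrt(sum((x - mean)^2)/(n-1)) = 1.4812511
u_A = s / sqrt(n) = 1.4812511 / sqrt(9) = 0.49375037
u_B1 = 0.852 / sqrt(2) = 0.60245498
u_B2 = 0.852 / sqrt(6) = 0.34782754
u_B3 = 1.276 / sqrt(6) = 0.52092482
uc = sqrt(0.49375037^2 + 0.60245498^2 + 0.34782754^2 + 0.52092482^2) = 0.99954394
U = k * uc = 2.58 * 0.99954394
U = 2.5788

2.5788


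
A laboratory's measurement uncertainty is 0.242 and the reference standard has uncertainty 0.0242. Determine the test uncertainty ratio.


TUR = u_lab / u_ref
= 0.242 / 0.0242
= 10.0000

10.0000


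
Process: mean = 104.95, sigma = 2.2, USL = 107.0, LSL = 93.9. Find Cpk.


Cpu = (USL - mean) / (3*sigma) = (107.0 - 104.95) / (3*2.2) = 0.3106
Cpl = (mean - LSL) / (3*sigma) = (104.95 - 93.9) / (3*2.2) = 1.6742
Cpk = min(Cpu, Cpl) = 0.3106

0.3106


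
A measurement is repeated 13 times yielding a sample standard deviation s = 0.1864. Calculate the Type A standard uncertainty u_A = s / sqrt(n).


u_A = s / sqrt(n)
u_A = 0.1864 / sqrt(13)
u_A = 0.1864 / 3.6055513
u_A = 0.0517

0.0517


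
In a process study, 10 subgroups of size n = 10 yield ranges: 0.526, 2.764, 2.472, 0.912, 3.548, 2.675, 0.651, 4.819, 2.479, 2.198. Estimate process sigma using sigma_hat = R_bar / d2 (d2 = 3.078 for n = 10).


R_bar = (0.526 + 2.764 + 2.472 + 0.912 + 3.548 + 2.675 + 0.651 + 4.819 + 2.479 + 2.198) / 10
R_bar = 23.044 / 10 = 2.3044
sigma_hat = R_bar / d2 = 2.3044 / 3.078 = 0.7487

0.7487


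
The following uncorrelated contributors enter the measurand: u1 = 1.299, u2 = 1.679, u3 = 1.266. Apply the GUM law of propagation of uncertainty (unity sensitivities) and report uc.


uc = sqrt(1.299^2 + 1.679^2 + 1.266^2)
uc = sqrt(6.109198)
uc = 2.4717

2.4717


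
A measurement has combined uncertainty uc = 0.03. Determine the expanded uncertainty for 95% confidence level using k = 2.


U = k * uc
U = 2 * 0.03
U = 0.0600

0.0600


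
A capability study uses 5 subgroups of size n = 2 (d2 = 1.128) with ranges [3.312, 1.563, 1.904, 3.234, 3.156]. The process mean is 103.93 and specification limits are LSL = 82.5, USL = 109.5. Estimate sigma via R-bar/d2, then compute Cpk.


R_bar = (3.312 + 1.563 + 1.904 + 3.234 + 3.156) / 5 = 2.6338
sigma = R_bar / d2 = 2.6338 / 1.128 = 2.3349291
Cp = (USL - LSL)/(6*sigma) = (109.5 - 82.5)/(6*2.3349291) = 1.9273
Cpu = (109.5 - 103.93)/(3*2.3349291) = 0.7952
Cpl = (103.93 - 82.5)/(3*2.3349291) = 3.0593
Cpk = min(Cpu, Cpl) = 0.7952

0.7952


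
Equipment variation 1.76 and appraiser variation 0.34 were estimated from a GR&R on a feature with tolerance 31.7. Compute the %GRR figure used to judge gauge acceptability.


GRR = sqrt(EV^2 + AV^2) = sqrt(1.76^2 + 0.34^2) = 1.7925401
%GRR = GRR / tol * 100 = 1.7925401 / 31.7 * 100
%GRR = 5.6547

5.6547


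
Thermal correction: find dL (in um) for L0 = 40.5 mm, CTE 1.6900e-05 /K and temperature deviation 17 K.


dL = L * alpha * dT
= 40.5 * 1.6900e-05 * 17
= 0.0116357 mm
dL_um = 0.0116357 * 1000 = 11.6357 um

11.6357


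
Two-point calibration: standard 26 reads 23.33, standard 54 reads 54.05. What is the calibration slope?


slope = (y2 - y1) / (x2 - x1)
= (54.05 - 23.33) / (54 - 26)
= 30.7200 / 28
= 1.0971

1.0971


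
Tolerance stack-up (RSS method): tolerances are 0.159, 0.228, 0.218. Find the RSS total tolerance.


RSS = sqrt(0.159^2 + 0.228^2 + 0.218^2)
= sqrt(0.124789)
= 0.3533

0.3533


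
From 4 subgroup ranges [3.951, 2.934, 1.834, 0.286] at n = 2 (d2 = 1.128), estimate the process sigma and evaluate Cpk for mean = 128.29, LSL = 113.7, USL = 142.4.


R_bar = (3.951 + 2.934 + 1.834 + 0.286) / 4 = 2.25125
sigma = R_bar / d2 = 2.25125 / 1.128 = 1.995789
Cp = (USL - LSL)/(6*sigma) = (142.4 - 113.7)/(6*1.995789) = 2.3967
Cpu = (142.4 - 128.29)/(3*1.995789) = 2.3566
Cpl = (128.29 - 113.7)/(3*1.995789) = 2.4368
Cpk = min(Cpu, Cpl) = 2.3566

2.3566


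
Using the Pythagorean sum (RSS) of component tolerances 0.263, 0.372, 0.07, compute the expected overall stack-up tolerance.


RSS = sqrt(0.263^2 + 0.372^2 + 0.07^2)
= sqrt(0.212453)
= 0.4609

0.4609


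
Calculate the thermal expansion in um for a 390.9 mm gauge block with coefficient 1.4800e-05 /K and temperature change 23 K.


dL = L * alpha * dT
= 390.9 * 1.4800e-05 * 23
= 0.1330624 mm
dL_um = 0.1330624 * 1000 = 133.0624 um

133.0624


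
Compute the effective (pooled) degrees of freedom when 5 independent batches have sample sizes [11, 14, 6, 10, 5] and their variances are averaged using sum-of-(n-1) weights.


nu = sum_i (n_i - 1)
nu = ((11 - 1) + (14 - 1) + (6 - 1) + (10 - 1) + (5 - 1))
nu = 10 + 13 + 5 + 9 + 4
nu = 41

41


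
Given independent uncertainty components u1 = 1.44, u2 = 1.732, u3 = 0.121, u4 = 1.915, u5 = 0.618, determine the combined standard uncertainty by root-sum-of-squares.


uc = sqrt(1.44^2 + 1.732^2 + 0.121^2 + 1.915^2 + 0.618^2)
uc = sqrt(9.137214)
uc = 3.0228

3.0228


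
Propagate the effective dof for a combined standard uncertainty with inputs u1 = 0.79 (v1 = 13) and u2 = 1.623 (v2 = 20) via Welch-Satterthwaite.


uc = sqrt(u1^2 + u2^2) = sqrt(0.79^2 + 1.623^2) = 1.8050565
v_eff = uc^4 / (u1^4/v1 + u2^4/v2)
= 1.8050565^4 / (0.79^4/13 + 1.623^4/20)
= 10.616056 / 0.37689338
v_eff = 28.1673

28.1673


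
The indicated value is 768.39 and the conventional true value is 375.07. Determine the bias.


Systematic error = measured - true
= 768.39 - 375.07
= 393.3200

393.3200


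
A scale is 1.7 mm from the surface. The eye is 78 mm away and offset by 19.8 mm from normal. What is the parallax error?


error = h * offset / d
= 1.7 * 19.8 / 78
= 0.4315

0.4315


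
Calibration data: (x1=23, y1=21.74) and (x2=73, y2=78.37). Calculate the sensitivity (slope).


slope = (y2 - y1) / (x2 - x1)
= (78.37 - 21.74) / (73 - 23)
= 56.6300 / 50
= 1.1326

1.1326


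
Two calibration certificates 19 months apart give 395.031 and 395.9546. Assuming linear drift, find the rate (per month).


rate = (v2 - v1) / months
= (395.9546 - 395.031) / 19
= 0.9236 / 19
= 0.0486

0.0486


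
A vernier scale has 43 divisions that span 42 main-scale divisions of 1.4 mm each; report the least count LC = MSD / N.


LC = MSD / n_div
= 1.4 / 43
= 0.0326

0.0326


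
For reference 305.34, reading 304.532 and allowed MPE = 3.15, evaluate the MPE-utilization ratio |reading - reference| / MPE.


e = indication - reference = 304.532 - 305.34 = -0.8080
|e| = 0.8080
ratio = |e| / MPE = 0.8080 / 3.15
ratio = 0.2565

0.2565


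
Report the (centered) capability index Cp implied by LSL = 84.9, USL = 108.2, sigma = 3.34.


Cp = (USL - LSL) / (6 * sigma)
= (108.2 - 84.9) / (6 * 3.34)
= 23.3000 / 20.0400
= 1.1627

1.1627


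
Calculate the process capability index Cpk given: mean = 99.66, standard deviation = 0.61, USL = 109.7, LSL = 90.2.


Cpu = (USL - mean) / (3*sigma) = (109.7 - 99.66) / (3*0.61) = 5.4863
Cpl = (mean - LSL) / (3*sigma) = (99.66 - 90.2) / (3*0.61) = 5.1694
Cpk = min(Cpu, Cpl) = 5.1694

5.1694


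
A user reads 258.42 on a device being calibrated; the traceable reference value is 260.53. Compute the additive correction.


Correction = standard - reading
= 260.53 - 258.42
= 2.1100

2.1100


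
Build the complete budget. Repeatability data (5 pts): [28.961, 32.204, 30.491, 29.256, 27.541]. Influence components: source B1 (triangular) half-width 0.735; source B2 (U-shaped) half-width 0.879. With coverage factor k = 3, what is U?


mean = (28.961 + 32.204 + 30.491 + 29.256 + 27.541) / 5 = 29.6906
s = sqrt(sum((x - mean)^2)/(n-1)) = 1.7535531
u_A = s / sqrt(n) = 1.7535531 / sqrt(5) = 0.78421279
u_B1 = 0.735 / sqrt(6) = 0.30006249
u_B2 = 0.879 / sqrt(2) = 0.62154686
uc = sqrt(0.78421279^2 + 0.30006249^2 + 0.62154686^2) = 1.0446759
U = k * uc = 3 * 1.0446759
U = 3.1340

3.1340


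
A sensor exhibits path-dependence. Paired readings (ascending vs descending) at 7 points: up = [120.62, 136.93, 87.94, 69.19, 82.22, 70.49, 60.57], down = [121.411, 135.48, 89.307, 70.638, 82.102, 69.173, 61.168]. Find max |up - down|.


|120.62 - 121.411| = 0.7910
|136.93 - 135.48| = 1.4500
|87.94 - 89.307| = 1.3670
|69.19 - 70.638| = 1.4480
|82.22 - 82.102| = 0.1180
|70.49 - 69.173| = 1.3170
|60.57 - 61.168| = 0.5980
hysteresis = max(diffs) = 1.4500

1.4500


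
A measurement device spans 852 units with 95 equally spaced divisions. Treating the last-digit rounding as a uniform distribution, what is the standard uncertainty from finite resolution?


resolution = range / divisions
resolution = 852 / 95 = 8.9684211
u_res = resolution / (2*sqrt(3))
u_res = 8.9684211 / 3.4641016
u_res = 2.5890

2.5890


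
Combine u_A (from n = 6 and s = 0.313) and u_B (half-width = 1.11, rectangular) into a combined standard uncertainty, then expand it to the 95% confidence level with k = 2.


u_A = s / sqrt(n) = 0.313 / sqrt(6) = 0.12778171
u_B = half_width / sqrt(3) = 1.11 / sqrt(3) = 0.6408588
uc = sqrt(u_A^2 + u_B^2) = sqrt(0.12778171^2 + 0.6408588^2) = 0.65347392
U = k * uc = 2 * 0.65347392
U = 1.3069

1.3069


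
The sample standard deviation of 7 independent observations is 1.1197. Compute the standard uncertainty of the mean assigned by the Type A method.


u_A = s / sqrt(n)
u_A = 1.1197 / sqrt(7)
u_A = 1.1197 / 2.6457513
u_A = 0.4232

0.4232


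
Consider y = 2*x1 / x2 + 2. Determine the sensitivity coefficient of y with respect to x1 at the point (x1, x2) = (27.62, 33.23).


y = 2*x1 / x2 + 2
dy/dx1 = 2/x2
Evaluate at x2 = 33.23: c1 = 2 / 33.23
c1 = 0.0602

0.0602


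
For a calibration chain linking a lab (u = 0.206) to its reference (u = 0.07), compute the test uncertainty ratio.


TUR = u_lab / u_ref
= 0.206 / 0.07
= 2.9429

2.9429


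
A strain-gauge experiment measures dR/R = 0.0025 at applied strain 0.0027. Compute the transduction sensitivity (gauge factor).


GF = (dR/R) / epsilon
= 0.0025 / 0.0027
= 0.9259

0.9259


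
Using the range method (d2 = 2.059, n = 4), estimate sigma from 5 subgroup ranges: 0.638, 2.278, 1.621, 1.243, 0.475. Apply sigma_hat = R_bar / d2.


R_bar = (0.638 + 2.278 + 1.621 + 1.243 + 0.475) / 5
R_bar = 6.255 / 5 = 1.251
sigma_hat = R_bar / d2 = 1.251 / 2.059 = 0.6076

0.6076


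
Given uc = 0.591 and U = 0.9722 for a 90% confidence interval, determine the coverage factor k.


k = U / uc
k = 0.9722 / 0.591
k = 1.645

1.645


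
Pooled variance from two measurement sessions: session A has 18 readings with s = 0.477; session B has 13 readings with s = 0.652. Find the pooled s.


s_p = sqrt(((n1-1)*s1^2 + (n2-1)*s2^2) / (n1+n2-2))
numerator = (18-1)*0.477^2 + (13-1)*0.652^2 = 3.867993 + 5.101248 = 8.969241
denominator = 18 + 13 - 2 = 29
s_p^2 = 8.969241 / 29 = 0.30928417
s_p = sqrt(0.30928417) = 0.5561

0.5561


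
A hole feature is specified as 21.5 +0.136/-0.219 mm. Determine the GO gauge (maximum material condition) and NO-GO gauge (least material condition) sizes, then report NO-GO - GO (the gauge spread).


GO = nominal - lower_tol (smallest hole = maximum material condition)
GO = 21.5 - 0.219 = 21.281
NO-GO = nominal + upper_tol (largest hole = least material condition)
NO-GO = 21.5 + 0.136 = 21.636
spread = NO-GO - GO = 21.636 - 21.281 = 0.3550

0.3550


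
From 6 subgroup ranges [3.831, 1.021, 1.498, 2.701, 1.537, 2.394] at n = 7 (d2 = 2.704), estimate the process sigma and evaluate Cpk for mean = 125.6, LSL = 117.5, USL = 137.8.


R_bar = (3.831 + 1.021 + 1.498 + 2.701 + 1.537 + 2.394) / 6 = 2.1636667
sigma = R_bar / d2 = 2.1636667 / 2.704 = 0.8001726
Cp = (USL - LSL)/(6*sigma) = (137.8 - 117.5)/(6*0.8001726) = 4.2283
Cpu = (137.8 - 125.6)/(3*0.8001726) = 5.0822
Cpl = (125.6 - 117.5)/(3*0.8001726) = 3.3743
Cpk = min(Cpu, Cpl) = 3.3743

3.3743


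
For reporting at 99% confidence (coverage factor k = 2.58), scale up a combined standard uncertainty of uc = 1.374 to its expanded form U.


U = k * uc
U = 2.58 * 1.374
U = 3.5449

3.5449


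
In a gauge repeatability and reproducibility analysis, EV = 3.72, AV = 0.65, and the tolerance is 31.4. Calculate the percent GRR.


GRR = sqrt(EV^2 + AV^2) = sqrt(3.72^2 + 0.65^2) = 3.7763607
%GRR = GRR / tol * 100 = 3.7763607 / 31.4 * 100
%GRR = 12.0266

12.0266


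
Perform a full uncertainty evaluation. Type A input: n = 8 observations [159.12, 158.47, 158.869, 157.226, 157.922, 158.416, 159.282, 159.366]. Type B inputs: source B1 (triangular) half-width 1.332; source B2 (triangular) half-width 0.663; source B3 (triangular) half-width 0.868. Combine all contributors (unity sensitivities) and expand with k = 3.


mean = (159.12 + 158.47 + 158.869 + 157.226 + 157.922 + 158.416 + 159.282 + 159.366) / 8 = 158.583875
s = sqrt(sum((x - mean)^2)/(n-1)) = 0.73590342
u_A = s / sqrt(n) = 0.73590342 / sqrt(8) = 0.26018115
u_B1 = 1.332 / sqrt(6) = 0.54378672
u_B2 = 0.663 / sqrt(6) = 0.27066862
u_B3 = 0.868 / sqrt(6) = 0.35435952
uc = sqrt(0.26018115^2 + 0.54378672^2 + 0.27066862^2 + 0.35435952^2) = 0.74982024
U = k * uc = 3 * 0.74982024
U = 2.2495

2.2495


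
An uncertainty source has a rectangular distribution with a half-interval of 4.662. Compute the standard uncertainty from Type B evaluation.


u_B = half_width / sqrt(3)
u_B = 4.662 / 1.7320508
u_B = 2.6916

2.6916


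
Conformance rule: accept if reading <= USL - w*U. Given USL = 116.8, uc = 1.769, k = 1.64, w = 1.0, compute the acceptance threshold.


U = k * uc = 1.64 * 1.769 = 2.90116
guard band g = w * U = 1.0 * 2.90116 = 2.90116
AL = USL - g = 116.8 - 2.90116
AL = 113.8988

113.8988


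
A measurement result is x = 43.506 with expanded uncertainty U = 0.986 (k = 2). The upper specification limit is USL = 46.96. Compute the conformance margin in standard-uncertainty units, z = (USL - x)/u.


u = U / k = 0.986 / 2 = 0.493
margin = |USL - x| = |46.96 - 43.506| = 3.454
z = margin / u = 3.454 / 0.493
z = 7.0061

7.0061


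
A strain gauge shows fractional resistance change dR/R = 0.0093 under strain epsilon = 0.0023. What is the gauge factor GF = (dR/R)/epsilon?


GF = (dR/R) / epsilon
= 0.0093 / 0.0023
= 4.0435

4.0435


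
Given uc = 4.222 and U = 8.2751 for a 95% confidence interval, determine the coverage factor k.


k = U / uc
k = 8.2751 / 4.222
k = 1.96

1.96


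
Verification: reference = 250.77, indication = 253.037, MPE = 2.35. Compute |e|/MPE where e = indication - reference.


e = indication - reference = 253.037 - 250.77 = 2.2670
|e| = 2.2670
ratio = |e| / MPE = 2.2670 / 2.35
ratio = 0.9647

0.9647


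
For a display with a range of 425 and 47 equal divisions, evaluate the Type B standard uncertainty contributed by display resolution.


resolution = range / divisions
resolution = 425 / 47 = 9.0425532
u_res = resolution / (2*sqrt(3))
u_res = 9.0425532 / 3.4641016
u_res = 2.6104

2.6104


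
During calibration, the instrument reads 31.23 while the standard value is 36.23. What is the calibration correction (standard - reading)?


Correction = standard - reading
= 36.23 - 31.23
= 5.0000

5.0000


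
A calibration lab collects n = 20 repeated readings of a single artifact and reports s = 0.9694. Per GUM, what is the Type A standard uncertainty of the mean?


u_A = s / sqrt(n)
u_A = 0.9694 / sqrt(20)
u_A = 0.9694 / 4.472136
u_A = 0.2168

0.2168


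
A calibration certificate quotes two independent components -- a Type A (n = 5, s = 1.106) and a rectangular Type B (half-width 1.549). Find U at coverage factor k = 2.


u_A = s / sqrt(n) = 1.106 / sqrt(5) = 0.49461824
u_B = half_width / sqrt(3) = 1.549 / sqrt(3) = 0.89431557
uc = sqrt(u_A^2 + u_B^2) = sqrt(0.49461824^2 + 0.89431557^2) = 1.0219822
U = k * uc = 2 * 1.0219822
U = 2.0440

2.0440


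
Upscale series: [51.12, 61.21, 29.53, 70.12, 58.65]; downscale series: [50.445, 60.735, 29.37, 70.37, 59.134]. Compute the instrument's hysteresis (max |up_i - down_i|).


|51.12 - 50.445| = 0.6750
|61.21 - 60.735| = 0.4750
|29.53 - 29.37| = 0.1600
|70.12 - 70.37| = 0.2500
|58.65 - 59.134| = 0.4840
hysteresis = max(diffs) = 0.6750

0.6750


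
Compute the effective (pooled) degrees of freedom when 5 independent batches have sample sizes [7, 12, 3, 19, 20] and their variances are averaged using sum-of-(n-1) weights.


nu = sum_i (n_i - 1)
nu = ((7 - 1) + (12 - 1) + (3 - 1) + (19 - 1) + (20 - 1))
nu = 6 + 11 + 2 + 18 + 19
nu = 56

56


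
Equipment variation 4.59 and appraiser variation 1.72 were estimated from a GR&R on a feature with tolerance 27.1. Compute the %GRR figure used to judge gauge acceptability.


GRR = sqrt(EV^2 + AV^2) = sqrt(4.59^2 + 1.72^2) = 4.9016834
%GRR = GRR / tol * 100 = 4.9016834 / 27.1 * 100
%GRR = 18.0874

18.0874


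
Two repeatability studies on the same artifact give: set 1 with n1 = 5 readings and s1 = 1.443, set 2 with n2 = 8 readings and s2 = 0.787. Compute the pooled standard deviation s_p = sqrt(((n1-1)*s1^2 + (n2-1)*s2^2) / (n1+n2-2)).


s_p = sqrt(((n1-1)*s1^2 + (n2-1)*s2^2) / (n1+n2-2))
numerator = (5-1)*1.443^2 + (8-1)*0.787^2 = 8.328996 + 4.335583 = 12.664579
denominator = 5 + 8 - 2 = 11
s_p^2 = 12.664579 / 11 = 1.1513254
s_p = sqrt(1.1513254) = 1.0730

1.0730


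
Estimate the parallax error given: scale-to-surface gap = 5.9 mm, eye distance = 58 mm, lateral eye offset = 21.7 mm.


error = h * offset / d
= 5.9 * 21.7 / 58
= 2.2074

2.2074


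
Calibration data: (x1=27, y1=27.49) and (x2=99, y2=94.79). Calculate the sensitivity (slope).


slope = (y2 - y1) / (x2 - x1)
= (94.79 - 27.49) / (99 - 27)
= 67.3000 / 72
= 0.9347

0.9347


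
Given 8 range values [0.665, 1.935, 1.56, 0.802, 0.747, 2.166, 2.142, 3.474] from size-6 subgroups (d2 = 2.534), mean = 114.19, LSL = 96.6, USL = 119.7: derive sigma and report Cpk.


R_bar = (0.665 + 1.935 + 1.56 + 0.802 + 0.747 + 2.166 + 2.142 + 3.474) / 8 = 1.686375
sigma = R_bar / d2 = 1.686375 / 2.534 = 0.66549921
Cp = (USL - LSL)/(6*sigma) = (119.7 - 96.6)/(6*0.66549921) = 5.7851
Cpu = (119.7 - 114.19)/(3*0.66549921) = 2.7598
Cpl = (114.19 - 96.6)/(3*0.66549921) = 8.8104
Cpk = min(Cpu, Cpl) = 2.7598

2.7598


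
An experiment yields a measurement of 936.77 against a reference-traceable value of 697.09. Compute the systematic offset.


Systematic error = measured - true
= 936.77 - 697.09
= 239.6800

239.6800


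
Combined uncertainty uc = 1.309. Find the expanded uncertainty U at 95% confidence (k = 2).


U = k * uc
U = 2 * 1.309
U = 2.6180

2.6180
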